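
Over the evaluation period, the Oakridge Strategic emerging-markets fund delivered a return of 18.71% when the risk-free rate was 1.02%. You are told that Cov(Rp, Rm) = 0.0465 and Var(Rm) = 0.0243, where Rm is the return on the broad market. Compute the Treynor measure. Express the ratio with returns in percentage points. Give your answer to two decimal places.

β = Cov / Var = 0.0465 / 0.0243 = 1.9136
Treynor = (Rp − Rf) / β = (18.71% − 1.02%) / 1.9136 = 17.69 / 1.9136 = 9.2444

9.24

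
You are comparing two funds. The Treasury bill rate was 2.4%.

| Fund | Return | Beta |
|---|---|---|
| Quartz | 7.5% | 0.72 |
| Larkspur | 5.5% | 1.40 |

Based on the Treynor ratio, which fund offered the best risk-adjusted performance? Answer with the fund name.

Quartz: Treynor = (7.5% − 2.4%) / 0.72 = 7.083
Larkspur: Treynor = (5.5% − 2.4%) / 1.40 = 2.214
Highest: Quartz (7.083).

Quartz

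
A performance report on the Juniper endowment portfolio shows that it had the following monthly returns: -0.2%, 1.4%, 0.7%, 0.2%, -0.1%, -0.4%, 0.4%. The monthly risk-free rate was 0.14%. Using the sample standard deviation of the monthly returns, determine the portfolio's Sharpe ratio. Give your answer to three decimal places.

0.236

r̄ = (-0.2 + 1.4 + 0.7 + 0.2 − 0.1 − 0.4 + 0.4) / 7 = 0.2857%
Sample σ = √[Σ(r − r̄)² / 6] = √[2.2886 / 6] = √0.3814 = 0.6176%
Sharpe = (r̄ − rf) / σ = (0.2857 − 0.14) / 0.6176 = 0.1457 / 0.6176 = 0.2359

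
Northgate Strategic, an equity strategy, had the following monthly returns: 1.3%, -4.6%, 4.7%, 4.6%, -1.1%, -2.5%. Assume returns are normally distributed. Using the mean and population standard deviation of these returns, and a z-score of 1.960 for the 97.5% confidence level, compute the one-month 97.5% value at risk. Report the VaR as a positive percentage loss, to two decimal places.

r̄ = (1.3 − 4.6 + 4.7 + 4.6 − 1.1 − 2.5) / 6 = 0.4000%
Σ(r − r̄)² = 72.6000; population σ = √(72.6000/6) = 3.4785%
VaR = −(r̄ − z·σ) = −(0.4000 − 1.960 × 3.4785) = −(-6.4179) = 6.4179%

6.42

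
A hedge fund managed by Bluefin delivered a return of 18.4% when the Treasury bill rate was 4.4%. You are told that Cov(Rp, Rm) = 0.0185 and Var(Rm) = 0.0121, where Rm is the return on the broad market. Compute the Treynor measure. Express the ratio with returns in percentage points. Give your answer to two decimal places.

9.16

β = Cov / Var = 0.0185 / 0.0121 = 1.5289
Treynor = (Rp − Rf) / β = (18.4% − 4.4%) / 1.5289 = 14.00 / 1.5289 = 9.1569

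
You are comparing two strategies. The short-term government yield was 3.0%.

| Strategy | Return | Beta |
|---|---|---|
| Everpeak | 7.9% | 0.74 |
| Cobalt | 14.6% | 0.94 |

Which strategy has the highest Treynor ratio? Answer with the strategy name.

Cobalt

Everpeak: Treynor = (7.9% − 3.0%) / 0.74 = 6.622
Cobalt: Treynor = (14.6% − 3.0%) / 0.94 = 12.340
Highest: Cobalt (12.340).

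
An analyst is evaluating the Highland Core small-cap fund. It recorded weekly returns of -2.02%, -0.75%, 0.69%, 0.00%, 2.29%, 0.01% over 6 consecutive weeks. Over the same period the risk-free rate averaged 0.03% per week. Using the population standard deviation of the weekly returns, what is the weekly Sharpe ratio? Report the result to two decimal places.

r̄ = (-2.02 − 0.75 + 0.69 + 0 + 2.29 + 0.01) / 6 = 0.0367%
Population σ = √[Σ(r − r̄)² / 6] = √[10.3551 / 6] = √1.7259 = 1.3137%
Sharpe = (r̄ − rf) / σ = (0.0367 − 0.03) / 1.3137 = 0.0067 / 1.3137 = 0.0051

0.01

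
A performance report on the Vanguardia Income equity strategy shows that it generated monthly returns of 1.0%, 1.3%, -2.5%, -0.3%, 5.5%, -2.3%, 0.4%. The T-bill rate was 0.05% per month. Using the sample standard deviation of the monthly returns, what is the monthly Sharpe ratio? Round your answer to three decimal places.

0.146

Mean return r̄ = 3.10 / 7 = 0.4429%
Σ(r − r̄)² = (1 − 0.4429)² + (1.3 − 0.4429)² + … = 43.3571
sample σ = √(43.3571 / 6) = √7.2262 = 2.6882%
Sharpe = (r̄ − rf) / σ = (0.4429 − 0.05) / 2.6882 = 0.3929 / 2.6882 = 0.1462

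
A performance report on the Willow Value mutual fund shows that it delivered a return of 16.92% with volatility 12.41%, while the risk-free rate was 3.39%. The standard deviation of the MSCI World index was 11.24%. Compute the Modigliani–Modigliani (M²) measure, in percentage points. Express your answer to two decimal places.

Sharpe = (Rp − Rf) / σp = (16.92% − 3.39%) / 12.41% = 1.0902
M² = Rf + Sharpe × σm = 3.39% + 1.0902 × 11.24% = 15.6438%

15.64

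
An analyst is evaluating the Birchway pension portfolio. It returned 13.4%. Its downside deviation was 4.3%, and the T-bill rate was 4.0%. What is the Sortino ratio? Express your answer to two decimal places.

Sortino = (Rp − Rf) / σd = (13.4% − 4.0%) / 4.3% = 9.40% / 4.3% = 2.1860

2.19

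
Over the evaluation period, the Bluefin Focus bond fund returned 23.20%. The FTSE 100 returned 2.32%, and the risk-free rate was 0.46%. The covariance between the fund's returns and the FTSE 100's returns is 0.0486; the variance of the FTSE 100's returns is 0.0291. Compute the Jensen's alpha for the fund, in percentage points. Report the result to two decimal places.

19.63

β = Cov / Var = 0.0486 / 0.0291 = 1.6701
E[R] = Rf + β(Rm − Rf) = 0.46% + 1.6701 × (2.32% − 0.46%) = 3.5664%
α = Rp − E[R] = 23.20% − 3.5664% = 19.6336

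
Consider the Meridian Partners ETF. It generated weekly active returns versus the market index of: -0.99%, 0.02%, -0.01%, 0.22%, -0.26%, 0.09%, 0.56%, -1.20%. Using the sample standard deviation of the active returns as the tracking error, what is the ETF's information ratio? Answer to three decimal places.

r̄ = (-0.99 + 0.02 − 0.01 + 0.22 − 0.26 + 0.09 + 0.56 − 1.2) / 8 = -0.1963%
Σ(r − r̄)² = (-0.99 − (-0.1963))² + (0.02 − (-0.1963))² + … = 2.5502
σ = √[2.5502 / 7] = 0.6036%
IR = r̄ / tracking error = -0.1963 / 0.6036 = -0.3252

-0.325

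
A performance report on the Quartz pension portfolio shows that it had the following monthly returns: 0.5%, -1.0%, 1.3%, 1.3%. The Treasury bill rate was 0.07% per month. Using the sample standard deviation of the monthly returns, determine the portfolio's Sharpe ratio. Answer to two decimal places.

0.42

μ = (0.5 − 1 + 1.3 + 1.3) / 4 = 0.5250%
Σ(r − μ)² = (0.5 − 0.5250)² + (-1 − 0.5250)² + … = 3.5275
σ = √[3.5275 / 3] = 1.0844%
Sharpe = (μ − rf) / σ = (0.5250 − 0.07) / 1.0844 = 0.4550 / 1.0844 = 0.4196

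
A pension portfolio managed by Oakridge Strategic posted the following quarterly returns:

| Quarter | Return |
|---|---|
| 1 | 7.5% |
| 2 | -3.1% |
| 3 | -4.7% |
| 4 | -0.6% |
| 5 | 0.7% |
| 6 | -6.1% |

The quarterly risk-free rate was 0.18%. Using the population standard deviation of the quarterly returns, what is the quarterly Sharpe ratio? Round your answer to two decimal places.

r̄ = (7.5 − 3.1 − 4.7 − 0.6 + 0.7 − 6.1) / 6 = -1.0500%
Population σ = √[Σ(r − r̄)² / 6] = √[119.3950 / 6] = √19.8992 = 4.4609%
Sharpe = (r̄ − rf) / σ = (-1.0500 − 0.18) / 4.4609 = -1.2300 / 4.4609 = -0.2757

-0.28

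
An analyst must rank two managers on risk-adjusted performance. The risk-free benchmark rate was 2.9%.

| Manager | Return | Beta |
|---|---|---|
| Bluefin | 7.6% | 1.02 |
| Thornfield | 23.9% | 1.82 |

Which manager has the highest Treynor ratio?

Thornfield

Bluefin: Treynor = (7.6% − 2.9%) / 1.02 = 4.608
Thornfield: Treynor = (23.9% − 2.9%) / 1.82 = 11.538
Highest: Thornfield (11.538).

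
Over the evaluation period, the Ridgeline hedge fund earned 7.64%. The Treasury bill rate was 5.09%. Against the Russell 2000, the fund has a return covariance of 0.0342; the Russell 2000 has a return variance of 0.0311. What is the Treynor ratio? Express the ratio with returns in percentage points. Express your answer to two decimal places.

2.32

β = Cov / Var = 0.0342 / 0.0311 = 1.0997
Treynor = (Rp − Rf) / β = (7.64% − 5.09%) / 1.0997 = 2.55 / 1.0997 = 2.3188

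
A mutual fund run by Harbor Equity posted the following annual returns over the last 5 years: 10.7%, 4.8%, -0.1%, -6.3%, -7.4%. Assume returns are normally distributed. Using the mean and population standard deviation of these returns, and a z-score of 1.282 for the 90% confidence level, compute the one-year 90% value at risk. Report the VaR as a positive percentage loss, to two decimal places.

8.38

Mean return r̄ = 1.70 / 5 = 0.3400%
Σ(r − r̄)² = (10.7 − 0.3400)² + (4.8 − 0.3400)² + … = 231.4120
population σ = √(231.4120 / 5) = √46.2824 = 6.8031%
VaR = −(r̄ − z·σ) = −(0.3400 − 1.282 × 6.8031) = −(-8.3816) = 8.3816%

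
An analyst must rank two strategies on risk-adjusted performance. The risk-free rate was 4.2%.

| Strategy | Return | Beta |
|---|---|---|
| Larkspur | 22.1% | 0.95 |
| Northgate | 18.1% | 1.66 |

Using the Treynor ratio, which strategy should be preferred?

Larkspur

Larkspur: Treynor = (22.1% − 4.2%) / 0.95 = 18.842
Northgate: Treynor = (18.1% − 4.2%) / 1.66 = 8.373
Highest: Larkspur (18.842).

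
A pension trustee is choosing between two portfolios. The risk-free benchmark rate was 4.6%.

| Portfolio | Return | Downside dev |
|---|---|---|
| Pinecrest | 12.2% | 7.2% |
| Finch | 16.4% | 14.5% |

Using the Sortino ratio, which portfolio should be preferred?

Pinecrest

Pinecrest: Sortino ratio = (12.2% − 4.6%) / 7.2% = 1.056
Finch: Sortino ratio = (16.4% − 4.6%) / 14.5% = 0.814
Highest: Pinecrest (1.056).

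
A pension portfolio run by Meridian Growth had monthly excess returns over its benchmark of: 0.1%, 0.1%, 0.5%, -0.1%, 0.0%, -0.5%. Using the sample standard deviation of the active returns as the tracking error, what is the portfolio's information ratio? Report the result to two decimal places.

0.05

Mean return r̄ = 0.10 / 6 = 0.0167%
Σ(r − r̄)² = 0.5283; sample σ = √(0.5283/5) = 0.3251%
IR = r̄ / tracking error = 0.0167 / 0.3251 = 0.0514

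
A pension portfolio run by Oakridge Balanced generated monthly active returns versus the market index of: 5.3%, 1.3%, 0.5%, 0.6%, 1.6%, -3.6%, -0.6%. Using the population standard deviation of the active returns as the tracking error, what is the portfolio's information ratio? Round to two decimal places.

0.30

μ = (5.3 + 1.3 + 0.5 + 0.6 + 1.6 − 3.6 − 0.6) / 7 = 0.7286%
Σ(r − μ)² = (5.3 − 0.7286)² + (1.3 − 0.7286)² + (0.5 − 0.7286)² + … = 42.5543
population σ = √(42.5543 / 7) = √6.0792 = 2.4656%
IR = μ / tracking error = 0.7286 / 2.4656 = 0.2955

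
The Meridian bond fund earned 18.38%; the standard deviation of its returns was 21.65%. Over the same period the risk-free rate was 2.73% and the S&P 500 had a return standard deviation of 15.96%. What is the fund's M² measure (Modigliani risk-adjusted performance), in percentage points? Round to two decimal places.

14.27

Sharpe = (Rp − Rf) / σp = (18.38% − 2.73%) / 21.65% = 0.7229
M² = Rf + Sharpe × σm = 2.73% + 0.7229 × 15.96% = 14.2675%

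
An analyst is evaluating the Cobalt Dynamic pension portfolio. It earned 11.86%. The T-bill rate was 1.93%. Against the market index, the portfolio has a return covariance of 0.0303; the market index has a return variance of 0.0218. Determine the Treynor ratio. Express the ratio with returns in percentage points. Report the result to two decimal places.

7.14

β = Cov / Var = 0.0303 / 0.0218 = 1.3899
Treynor = (Rp − Rf) / β = (11.86% − 1.93%) / 1.3899 = 9.93 / 1.3899 = 7.1444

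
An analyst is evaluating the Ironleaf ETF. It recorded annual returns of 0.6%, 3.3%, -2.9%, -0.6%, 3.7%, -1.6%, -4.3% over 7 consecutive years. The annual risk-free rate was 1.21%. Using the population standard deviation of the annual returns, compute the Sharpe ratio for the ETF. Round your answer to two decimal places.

Mean return r̄ = -1.80 / 7 = -0.2571%
Σ(r − r̄)² = 54.2971; population σ = √(54.2971/7) = 2.7851%
Sharpe = (r̄ − rf) / σ = (-0.2571 − 1.21) / 2.7851 = -1.4671 / 2.7851 = -0.5268

-0.53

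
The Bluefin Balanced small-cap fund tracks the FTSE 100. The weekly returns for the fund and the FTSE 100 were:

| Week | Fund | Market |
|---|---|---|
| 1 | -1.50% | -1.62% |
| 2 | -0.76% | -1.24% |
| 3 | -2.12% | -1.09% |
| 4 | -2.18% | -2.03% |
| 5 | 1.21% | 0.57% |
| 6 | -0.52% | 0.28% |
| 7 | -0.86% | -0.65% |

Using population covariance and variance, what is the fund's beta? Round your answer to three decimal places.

r̄p = -0.9614%,  r̄m = -0.8257%
Cov = Σ(rp − r̄p)(rm − r̄m) / 7 = 0.8078
Var(rm) = Σ(rm − r̄m)² / 7 = 0.7892
β = Cov / Var = 0.8078 / 0.7892 = 1.0236

1.024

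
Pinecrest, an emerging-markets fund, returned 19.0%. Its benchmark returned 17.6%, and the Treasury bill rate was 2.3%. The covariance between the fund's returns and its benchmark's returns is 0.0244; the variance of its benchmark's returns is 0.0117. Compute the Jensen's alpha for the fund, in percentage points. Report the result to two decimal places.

-15.21

β = Cov / Var = 0.0244 / 0.0117 = 2.0855
E[R] = Rf + β(Rm − Rf) = 2.3% + 2.0855 × (17.6% − 2.3%) = 34.2082%
α = Rp − E[R] = 19.0% − 34.2082% = -15.2082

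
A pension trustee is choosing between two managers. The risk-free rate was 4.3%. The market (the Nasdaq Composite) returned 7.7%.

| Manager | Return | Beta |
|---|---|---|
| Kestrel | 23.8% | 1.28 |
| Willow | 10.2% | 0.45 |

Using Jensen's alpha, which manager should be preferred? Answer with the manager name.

Kestrel

Kestrel: α = 23.8% − [4.3% + 1.28 × (7.7% − 4.3%)] = 15.148
Willow: α = 10.2% − [4.3% + 0.45 × (7.7% − 4.3%)] = 4.370
Highest: Kestrel (15.148).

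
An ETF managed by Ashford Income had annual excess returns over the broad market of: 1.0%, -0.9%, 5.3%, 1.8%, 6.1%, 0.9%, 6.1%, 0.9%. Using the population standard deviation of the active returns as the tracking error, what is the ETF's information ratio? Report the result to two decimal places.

1.03

r̄ = (1 − 0.9 + 5.3 + 1.8 + 6.1 + 0.9 + 6.1 + 0.9) / 8 = 2.6500%
Σ(r − r̄)² = 53.0000; population σ = √(53.0000/8) = 2.5739%
IR = r̄ / tracking error = 2.6500 / 2.5739 = 1.0296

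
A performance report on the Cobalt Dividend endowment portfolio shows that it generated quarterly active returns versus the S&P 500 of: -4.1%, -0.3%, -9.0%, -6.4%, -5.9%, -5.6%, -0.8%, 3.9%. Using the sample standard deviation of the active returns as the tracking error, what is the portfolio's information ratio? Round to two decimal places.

-0.85

r̄ = (-4.1 − 0.3 − 9 − 6.4 − 5.9 − 5.6 − 0.8 + 3.9) / 8 = -3.5250%
Sample std dev = √[121.4750 / 7] = 4.1658%
IR = r̄ / tracking error = -3.5250 / 4.1658 = -0.8462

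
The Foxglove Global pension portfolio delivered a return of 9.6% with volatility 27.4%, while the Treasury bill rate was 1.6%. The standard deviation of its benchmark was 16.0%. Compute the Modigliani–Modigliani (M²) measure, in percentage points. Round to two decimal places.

Sharpe = (Rp − Rf) / σp = (9.6% − 1.6%) / 27.4% = 0.2920
M² = Rf + Sharpe × σm = 1.6% + 0.2920 × 16.0% = 6.2720%

6.27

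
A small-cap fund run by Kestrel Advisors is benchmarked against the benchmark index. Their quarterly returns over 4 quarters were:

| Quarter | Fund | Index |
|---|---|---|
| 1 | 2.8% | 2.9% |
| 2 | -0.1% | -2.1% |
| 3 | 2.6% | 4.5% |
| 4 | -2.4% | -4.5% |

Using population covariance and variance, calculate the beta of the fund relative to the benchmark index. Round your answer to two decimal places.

r̄p = 0.7250%,  r̄m = 0.2000%
Cov = Σ(rp − r̄p)(rm − r̄m) / 4 = 7.5625
Var(rm) = Σ(rm − r̄m)² / 4 = 13.2900
β = Cov / Var = 7.5625 / 13.2900 = 0.5690

0.57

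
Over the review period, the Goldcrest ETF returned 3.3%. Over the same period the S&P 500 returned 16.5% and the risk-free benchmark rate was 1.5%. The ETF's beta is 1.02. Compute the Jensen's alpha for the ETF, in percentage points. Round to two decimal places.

-13.50

CAPM expected return = Rf + β(Rm − Rf) = 1.5% + 1.02 × (16.5% − 1.5%) = 1.5 + 1.02 × 15.00 = 16.8000%
Jensen's α = Rp − E[R] = 3.3% − 16.8000% = -13.5000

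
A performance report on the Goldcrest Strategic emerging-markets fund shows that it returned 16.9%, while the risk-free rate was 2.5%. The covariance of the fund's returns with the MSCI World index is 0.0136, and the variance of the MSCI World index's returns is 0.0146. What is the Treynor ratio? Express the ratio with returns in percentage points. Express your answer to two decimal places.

β = Cov / Var = 0.0136 / 0.0146 = 0.9315
Treynor = (Rp − Rf) / β = (16.9% − 2.5%) / 0.9315 = 14.40 / 0.9315 = 15.4589

15.46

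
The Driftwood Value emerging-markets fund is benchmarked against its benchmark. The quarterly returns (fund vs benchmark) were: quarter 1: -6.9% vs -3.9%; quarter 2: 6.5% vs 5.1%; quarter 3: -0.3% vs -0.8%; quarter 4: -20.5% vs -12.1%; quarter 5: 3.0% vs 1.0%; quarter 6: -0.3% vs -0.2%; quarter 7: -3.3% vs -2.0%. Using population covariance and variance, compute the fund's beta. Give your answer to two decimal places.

r̄p = -3.1143%,  r̄m = -1.8429%
Cov = Σ(rp − r̄p)(rm − r̄m) / 7 = 39.6908
Var(rm) = Σ(rm − r̄m)² / 7 = 24.2196
β = Cov / Var = 39.6908 / 24.2196 = 1.6388

1.64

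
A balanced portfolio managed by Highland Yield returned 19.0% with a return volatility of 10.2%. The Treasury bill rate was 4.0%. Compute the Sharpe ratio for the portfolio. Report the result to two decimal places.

1.47

Sharpe = (Rp − Rf) / σp = (19.0% − 4.0%) / 10.2% = 15.00% / 10.2% = 1.4706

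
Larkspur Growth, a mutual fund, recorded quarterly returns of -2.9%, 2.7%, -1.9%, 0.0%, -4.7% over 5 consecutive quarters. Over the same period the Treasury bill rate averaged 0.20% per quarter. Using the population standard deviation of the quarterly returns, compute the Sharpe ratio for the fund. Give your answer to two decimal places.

-0.62

Mean return r̄ = -6.80 / 5 = -1.3600%
Σ(r − r̄)² = (-2.9 − (-1.3600))² + (2.7 − (-1.3600))² + … = 32.1520
population σ = √(32.1520 / 5) = √6.4304 = 2.5358%
Sharpe = (r̄ − rf) / σ = (-1.3600 − 0.2) / 2.5358 = -1.5600 / 2.5358 = -0.6152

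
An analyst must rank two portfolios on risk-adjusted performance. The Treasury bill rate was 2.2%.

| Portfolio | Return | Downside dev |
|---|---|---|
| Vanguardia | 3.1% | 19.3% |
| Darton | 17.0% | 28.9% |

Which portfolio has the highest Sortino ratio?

Darton

Vanguardia: Sortino ratio = (3.1% − 2.2%) / 19.3% = 0.047
Darton: Sortino ratio = (17.0% − 2.2%) / 28.9% = 0.512
Highest: Darton (0.512).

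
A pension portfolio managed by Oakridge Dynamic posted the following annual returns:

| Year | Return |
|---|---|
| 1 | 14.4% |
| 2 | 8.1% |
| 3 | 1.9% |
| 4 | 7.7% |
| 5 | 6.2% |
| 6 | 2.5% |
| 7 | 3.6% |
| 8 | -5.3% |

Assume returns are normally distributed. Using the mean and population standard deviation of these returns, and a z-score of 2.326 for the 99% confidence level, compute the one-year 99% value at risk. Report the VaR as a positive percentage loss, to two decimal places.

r̄ = (14.4 + 8.1 + 1.9 + 7.7 + 6.2 + 2.5 + 3.6 − 5.3) / 8 = 4.8875%
Σ(r − r̄)² = (14.4 − 4.8875)² + (8.1 − 4.8875)² + … = 230.5088
population σ = √(230.5088 / 8) = √28.8136 = 5.3678%
VaR = −(r̄ − z·σ) = −(4.8875 − 2.326 × 5.3678) = −(-7.5980) = 7.5980%

7.60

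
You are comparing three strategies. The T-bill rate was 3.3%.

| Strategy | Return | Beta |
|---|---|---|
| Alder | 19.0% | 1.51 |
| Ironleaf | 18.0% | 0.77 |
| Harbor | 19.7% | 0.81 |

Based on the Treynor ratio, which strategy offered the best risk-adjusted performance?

Alder: Treynor = (19.0% − 3.3%) / 1.51 = 10.397
Ironleaf: Treynor = (18.0% − 3.3%) / 0.77 = 19.091
Harbor: Treynor = (19.7% − 3.3%) / 0.81 = 20.247
Highest: Harbor (20.247).

Harbor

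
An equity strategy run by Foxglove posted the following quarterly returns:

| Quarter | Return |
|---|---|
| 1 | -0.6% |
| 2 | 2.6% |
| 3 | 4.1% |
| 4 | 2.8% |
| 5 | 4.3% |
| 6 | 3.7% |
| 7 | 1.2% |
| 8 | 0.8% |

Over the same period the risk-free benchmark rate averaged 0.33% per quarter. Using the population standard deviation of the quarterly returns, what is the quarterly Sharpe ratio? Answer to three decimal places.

1.243

r̄ = (-0.6 + 2.6 + 4.1 + 2.8 + 4.3 + 3.7 + 1.2 + 0.8) / 8 = 18.90 / 8 = 2.3625%
Population σ = √[Σ(r − r̄)² / 8] = √[21.3788 / 8] = √2.6724 = 1.6347%
Sharpe = (r̄ − rf) / σ = (2.3625 − 0.33) / 1.6347 = 2.0325 / 1.6347 = 1.2433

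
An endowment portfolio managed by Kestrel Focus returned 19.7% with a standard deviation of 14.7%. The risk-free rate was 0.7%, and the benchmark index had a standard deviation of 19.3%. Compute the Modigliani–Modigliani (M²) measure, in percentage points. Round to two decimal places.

25.65

Sharpe = (Rp − Rf) / σp = (19.7% − 0.7%) / 14.7% = 1.2925
M² = Rf + Sharpe × σm = 0.7% + 1.2925 × 19.3% = 25.6453%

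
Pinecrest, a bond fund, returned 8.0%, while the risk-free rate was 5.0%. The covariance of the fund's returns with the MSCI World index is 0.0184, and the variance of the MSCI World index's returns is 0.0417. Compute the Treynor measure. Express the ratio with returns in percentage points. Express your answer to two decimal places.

β = Cov / Var = 0.0184 / 0.0417 = 0.4412
Treynor = (Rp − Rf) / β = (8.0% − 5.0%) / 0.4412 = 3.00 / 0.4412 = 6.7996

6.80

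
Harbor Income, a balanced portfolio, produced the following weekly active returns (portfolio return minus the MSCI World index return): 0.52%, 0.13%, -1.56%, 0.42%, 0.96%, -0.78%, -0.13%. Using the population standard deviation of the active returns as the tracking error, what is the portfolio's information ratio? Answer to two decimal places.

-0.08

Mean return r̄ = -0.440 / 7 = -0.0629%
Σ(r − r̄)² = (0.52 − (-0.0629))² + (0.13 − (-0.0629))² + (-1.56 − (-0.0629))² + … = 4.4165
σ = √[4.4165 / 7] = 0.7943%
IR = r̄ / tracking error = -0.0629 / 0.7943 = -0.0792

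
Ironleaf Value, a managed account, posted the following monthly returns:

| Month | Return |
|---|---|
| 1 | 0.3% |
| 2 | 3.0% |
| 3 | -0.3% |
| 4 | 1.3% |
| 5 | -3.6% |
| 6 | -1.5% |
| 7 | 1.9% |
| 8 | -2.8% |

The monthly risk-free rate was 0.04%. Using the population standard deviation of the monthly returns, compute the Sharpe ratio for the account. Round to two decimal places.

-0.12

r̄ = (0.3 + 3 − 0.3 + 1.3 − 3.6 − 1.5 + 1.9 − 2.8) / 8 = -0.2125%
Population σ = √[Σ(r − r̄)² / 8] = √[37.1688 / 8] = √4.6461 = 2.1555%
Sharpe = (r̄ − rf) / σ = (-0.2125 − 0.04) / 2.1555 = -0.2525 / 2.1555 = -0.1171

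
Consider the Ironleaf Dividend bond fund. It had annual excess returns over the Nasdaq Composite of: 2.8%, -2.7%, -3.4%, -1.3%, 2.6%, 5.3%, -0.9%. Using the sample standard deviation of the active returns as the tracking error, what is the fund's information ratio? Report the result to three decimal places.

0.106

r̄ = (2.8 − 2.7 − 3.4 − 1.3 + 2.6 + 5.3 − 0.9) / 7 = 2.40 / 7 = 0.3429%
Σ(r − r̄)² = (2.8 − 0.3429)² + (-2.7 − 0.3429)² + (-3.4 − 0.3429)² + … = 63.2171
sample σ = √(63.2171 / 6) = √10.5362 = 3.2460%
IR = r̄ / tracking error = 0.3429 / 3.2460 = 0.1056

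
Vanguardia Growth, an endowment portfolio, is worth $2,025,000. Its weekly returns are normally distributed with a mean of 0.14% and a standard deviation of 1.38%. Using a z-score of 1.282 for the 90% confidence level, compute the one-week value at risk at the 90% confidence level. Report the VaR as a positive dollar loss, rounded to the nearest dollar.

Return at the 90% tail: μ − z·σ = 0.14% − 1.282 × 1.38% = 0.14 − 1.76916 = -1.62916%
VaR = −(-1.62916%) × $2,025,000 = 1.62916% × $2,025,000 = $32,990

$32,990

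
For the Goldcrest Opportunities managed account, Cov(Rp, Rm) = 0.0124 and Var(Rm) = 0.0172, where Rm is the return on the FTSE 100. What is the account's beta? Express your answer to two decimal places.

0.72

β = Cov(Rp, Rm) / Var(Rm) = 0.0124 / 0.0172 = 0.7209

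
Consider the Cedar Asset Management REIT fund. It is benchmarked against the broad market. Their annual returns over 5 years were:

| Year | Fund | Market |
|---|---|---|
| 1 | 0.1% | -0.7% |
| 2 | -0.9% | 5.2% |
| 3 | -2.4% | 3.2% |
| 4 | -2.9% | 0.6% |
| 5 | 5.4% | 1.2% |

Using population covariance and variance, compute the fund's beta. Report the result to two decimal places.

-0.30

r̄p = -0.1400%,  r̄m = 1.9000%
Cov = Σ(rp − r̄p)(rm − r̄m) / 5 = -1.2720
Var(rm) = Σ(rm − r̄m)² / 5 = 4.3040
β = Cov / Var = -1.2720 / 4.3040 = -0.2955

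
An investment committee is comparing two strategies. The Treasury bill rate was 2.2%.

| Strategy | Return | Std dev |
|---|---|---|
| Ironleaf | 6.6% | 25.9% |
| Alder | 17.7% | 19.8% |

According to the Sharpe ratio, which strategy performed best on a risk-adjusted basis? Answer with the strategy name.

Alder

Ironleaf: Sharpe ratio = (6.6% − 2.2%) / 25.9% = 0.170
Alder: Sharpe ratio = (17.7% − 2.2%) / 19.8% = 0.783
Highest: Alder (0.783).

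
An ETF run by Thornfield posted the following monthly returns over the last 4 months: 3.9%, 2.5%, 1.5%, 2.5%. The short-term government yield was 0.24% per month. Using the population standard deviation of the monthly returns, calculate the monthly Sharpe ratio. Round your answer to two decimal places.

Mean return r̄ = 10.40 / 4 = 2.6000%
Population σ = √[Σ(r − r̄)² / 4] = √[2.9200 / 4] = √0.7300 = 0.8544%
Sharpe = (r̄ − rf) / σ = (2.6000 − 0.24) / 0.8544 = 2.3600 / 0.8544 = 2.7622

2.76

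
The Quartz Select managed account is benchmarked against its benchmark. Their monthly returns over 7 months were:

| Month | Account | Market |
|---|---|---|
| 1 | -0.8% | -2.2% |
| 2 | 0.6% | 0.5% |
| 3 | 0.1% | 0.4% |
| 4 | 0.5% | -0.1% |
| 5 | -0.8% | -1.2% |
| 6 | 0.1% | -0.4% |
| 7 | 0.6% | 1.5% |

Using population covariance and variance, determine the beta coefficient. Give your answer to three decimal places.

0.448

r̄p = 0.0429%,  r̄m = -0.2143%
Cov = Σ(rp − r̄p)(rm − r̄m) / 7 = 0.5620
Var(rm) = Σ(rm − r̄m)² / 7 = 1.2555
β = Cov / Var = 0.5620 / 1.2555 = 0.4476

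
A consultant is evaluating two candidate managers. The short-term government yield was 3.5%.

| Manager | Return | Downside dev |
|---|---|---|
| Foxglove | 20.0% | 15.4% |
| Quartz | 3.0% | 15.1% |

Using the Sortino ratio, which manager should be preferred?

Foxglove: Sortino ratio = (20.0% − 3.5%) / 15.4% = 1.071
Quartz: Sortino ratio = (3.0% − 3.5%) / 15.1% = -0.033
Highest: Foxglove (1.071).

Foxglove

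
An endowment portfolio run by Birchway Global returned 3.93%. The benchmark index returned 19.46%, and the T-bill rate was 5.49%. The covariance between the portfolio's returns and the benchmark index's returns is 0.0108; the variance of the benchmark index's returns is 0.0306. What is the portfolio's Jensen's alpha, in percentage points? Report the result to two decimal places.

β = Cov / Var = 0.0108 / 0.0306 = 0.3529
E[R] = Rf + β(Rm − Rf) = 5.49% + 0.3529 × (19.46% − 5.49%) = 10.4200%
α = Rp − E[R] = 3.93% − 10.4200% = -6.4900

-6.49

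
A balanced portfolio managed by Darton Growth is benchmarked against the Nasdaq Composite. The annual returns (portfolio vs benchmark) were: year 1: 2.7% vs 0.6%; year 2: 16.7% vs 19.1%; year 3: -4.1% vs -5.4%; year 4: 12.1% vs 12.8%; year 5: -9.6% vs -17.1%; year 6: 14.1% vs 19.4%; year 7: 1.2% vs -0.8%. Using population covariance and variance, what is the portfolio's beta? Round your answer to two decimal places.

r̄p = 4.7286%,  r̄m = 4.0857%
Cov = Σ(rp − r̄p)(rm − r̄m) / 7 = 114.1590
Var(rm) = Σ(rm − r̄m)² / 7 = 158.6755
β = Cov / Var = 114.1590 / 158.6755 = 0.7194

0.72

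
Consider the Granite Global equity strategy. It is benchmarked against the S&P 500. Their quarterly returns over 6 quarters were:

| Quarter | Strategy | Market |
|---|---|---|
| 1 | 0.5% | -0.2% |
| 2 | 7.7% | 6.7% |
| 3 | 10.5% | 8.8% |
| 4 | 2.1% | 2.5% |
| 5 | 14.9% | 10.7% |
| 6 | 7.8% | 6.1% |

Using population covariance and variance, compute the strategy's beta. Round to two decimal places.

1.30

r̄p = 7.2500%,  r̄m = 5.7667%
Cov = Σ(rp − r̄p)(rm − r̄m) / 6 = 17.5500
Var(rm) = Σ(rm − r̄m)² / 6 = 13.4656
β = Cov / Var = 17.5500 / 13.4656 = 1.3033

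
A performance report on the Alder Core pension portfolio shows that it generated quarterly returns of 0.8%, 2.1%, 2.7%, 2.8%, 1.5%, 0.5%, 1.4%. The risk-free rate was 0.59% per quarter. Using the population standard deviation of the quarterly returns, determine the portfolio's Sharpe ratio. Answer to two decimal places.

μ = (0.8 + 2.1 + 2.7 + 2.8 + 1.5 + 0.5 + 1.4) / 7 = 11.80 / 7 = 1.6857%
Population σ = √[Σ(r − μ)² / 7] = √[4.7486 / 7] = √0.6784 = 0.8237%
Sharpe = (μ − rf) / σ = (1.6857 − 0.59) / 0.8237 = 1.0957 / 0.8237 = 1.3302

1.33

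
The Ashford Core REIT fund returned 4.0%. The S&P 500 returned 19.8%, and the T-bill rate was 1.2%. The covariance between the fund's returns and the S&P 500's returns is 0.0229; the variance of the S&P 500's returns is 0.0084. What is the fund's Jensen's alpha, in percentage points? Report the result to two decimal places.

β = Cov / Var = 0.0229 / 0.0084 = 2.7262
E[R] = Rf + β(Rm − Rf) = 1.2% + 2.7262 × (19.8% − 1.2%) = 51.9073%
α = Rp − E[R] = 4.0% − 51.9073% = -47.9073

-47.91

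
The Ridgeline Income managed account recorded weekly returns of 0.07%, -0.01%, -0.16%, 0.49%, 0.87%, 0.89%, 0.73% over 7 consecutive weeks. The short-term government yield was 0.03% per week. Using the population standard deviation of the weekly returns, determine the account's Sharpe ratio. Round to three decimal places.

0.934

Mean return r̄ = 2.880 / 7 = 0.4114%
Population std dev = √[1.1677 / 7] = 0.4084%
Sharpe = (r̄ − rf) / σ = (0.4114 − 0.03) / 0.4084 = 0.3814 / 0.4084 = 0.9339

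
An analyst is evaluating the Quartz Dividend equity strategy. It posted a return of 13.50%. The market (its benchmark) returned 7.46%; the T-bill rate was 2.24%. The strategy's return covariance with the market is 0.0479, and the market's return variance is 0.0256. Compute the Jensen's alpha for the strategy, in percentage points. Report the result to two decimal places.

β = Cov / Var = 0.0479 / 0.0256 = 1.8711
E[R] = Rf + β(Rm − Rf) = 2.24% + 1.8711 × (7.46% − 2.24%) = 12.0071%
α = Rp − E[R] = 13.50% − 12.0071% = 1.4929

1.49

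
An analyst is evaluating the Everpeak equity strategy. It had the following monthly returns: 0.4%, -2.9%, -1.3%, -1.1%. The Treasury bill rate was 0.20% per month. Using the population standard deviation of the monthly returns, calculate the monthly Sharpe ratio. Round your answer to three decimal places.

r̄ = (0.4 − 2.9 − 1.3 − 1.1) / 4 = -4.90 / 4 = -1.2250%
Population std dev = √[5.4675 / 4] = 1.1691%
Sharpe = (r̄ − rf) / σ = (-1.2250 − 0.2) / 1.1691 = -1.4250 / 1.1691 = -1.2189

-1.219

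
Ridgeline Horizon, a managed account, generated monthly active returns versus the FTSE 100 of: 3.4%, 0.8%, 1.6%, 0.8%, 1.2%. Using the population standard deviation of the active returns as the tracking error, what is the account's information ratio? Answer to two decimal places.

r̄ = (3.4 + 0.8 + 1.6 + 0.8 + 1.2) / 5 = 7.80 / 5 = 1.5600%
Σ(r − r̄)² = (3.4 − 1.5600)² + (0.8 − 1.5600)² + (1.6 − 1.5600)² + … = 4.6720
σ = √[4.6720 / 5] = 0.9666%
IR = r̄ / tracking error = 1.5600 / 0.9666 = 1.6139

1.61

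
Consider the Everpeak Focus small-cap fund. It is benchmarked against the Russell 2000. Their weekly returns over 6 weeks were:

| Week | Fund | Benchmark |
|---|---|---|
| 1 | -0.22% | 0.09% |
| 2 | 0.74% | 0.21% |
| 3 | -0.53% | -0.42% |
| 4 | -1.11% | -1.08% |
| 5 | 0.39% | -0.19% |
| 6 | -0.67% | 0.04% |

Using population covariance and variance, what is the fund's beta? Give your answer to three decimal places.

r̄p = -0.2333%,  r̄m = -0.2250%
Cov = Σ(rp − r̄p)(rm − r̄m) / 6 = 0.1902
Var(rm) = Σ(rm − r̄m)² / 6 = 0.1882
β = Cov / Var = 0.1902 / 0.1882 = 1.0106

1.011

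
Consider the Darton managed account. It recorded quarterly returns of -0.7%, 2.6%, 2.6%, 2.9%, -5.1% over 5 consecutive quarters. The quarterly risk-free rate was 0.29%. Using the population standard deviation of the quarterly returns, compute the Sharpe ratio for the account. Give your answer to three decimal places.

0.055

r̄ = (-0.7 + 2.6 + 2.6 + 2.9 − 5.1) / 5 = 2.30 / 5 = 0.4600%
Population σ = √[Σ(r − r̄)² / 5] = √[47.3720 / 5] = √9.4744 = 3.0781%
Sharpe = (r̄ − rf) / σ = (0.4600 − 0.29) / 3.0781 = 0.1700 / 3.0781 = 0.0552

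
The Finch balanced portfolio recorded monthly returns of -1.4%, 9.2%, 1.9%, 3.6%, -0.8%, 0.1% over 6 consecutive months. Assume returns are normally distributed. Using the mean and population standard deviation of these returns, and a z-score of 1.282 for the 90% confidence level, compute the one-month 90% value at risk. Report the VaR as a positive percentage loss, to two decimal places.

2.50

r̄ = (-1.4 + 9.2 + 1.9 + 3.6 − 0.8 + 0.1) / 6 = 12.60 / 6 = 2.1000%
Σ(r − r̄)² = (-1.4 − 2.1000)² + (9.2 − 2.1000)² + … = 77.3600
population σ = √(77.3600 / 6) = √12.8933 = 3.5907%
VaR = −(r̄ − z·σ) = −(2.1000 − 1.282 × 3.5907) = −(-2.5033) = 2.5033%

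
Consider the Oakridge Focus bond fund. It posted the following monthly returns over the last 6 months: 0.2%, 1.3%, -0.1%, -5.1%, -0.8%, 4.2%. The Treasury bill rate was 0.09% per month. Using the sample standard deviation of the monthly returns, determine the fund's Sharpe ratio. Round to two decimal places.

-0.05

μ = (0.2 + 1.3 − 0.1 − 5.1 − 0.8 + 4.2) / 6 = -0.30 / 6 = -0.0500%
Σ(r − μ)² = (0.2 − (-0.0500))² + (1.3 − (-0.0500))² + (-0.1 − (-0.0500))² + … = 46.0150
sample σ = √(46.0150 / 5) = √9.2030 = 3.0336%
Sharpe = (μ − rf) / σ = (-0.0500 − 0.09) / 3.0336 = -0.1400 / 3.0336 = -0.0461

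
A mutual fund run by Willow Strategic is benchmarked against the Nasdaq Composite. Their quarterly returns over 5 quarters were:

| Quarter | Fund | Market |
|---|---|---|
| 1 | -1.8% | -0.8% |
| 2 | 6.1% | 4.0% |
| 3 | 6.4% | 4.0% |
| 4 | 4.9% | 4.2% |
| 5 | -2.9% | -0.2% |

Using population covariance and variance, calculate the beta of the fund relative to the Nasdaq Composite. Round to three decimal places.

r̄p = 2.5400%,  r̄m = 2.2400%
Cov = Σ(rp − r̄p)(rm − r̄m) / 5 = 8.8304
Var(rm) = Σ(rm − r̄m)² / 5 = 5.0464
β = Cov / Var = 8.8304 / 5.0464 = 1.7498

1.750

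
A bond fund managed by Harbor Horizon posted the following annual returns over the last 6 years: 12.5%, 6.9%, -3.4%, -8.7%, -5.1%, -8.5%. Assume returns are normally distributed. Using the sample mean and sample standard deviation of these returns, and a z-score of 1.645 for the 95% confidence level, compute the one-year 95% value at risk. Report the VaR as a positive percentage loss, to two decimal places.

15.44

Mean return μ = -6.30 / 6 = -1.0500%
Σ(r − μ)² = (12.5 − (-1.0500))² + (6.9 − (-1.0500))² + … = 382.7550
σ = √[382.7550 / 5] = 8.7493%
VaR = −(μ − z·σ) = −(-1.0500 − 1.645 × 8.7493) = −(-15.4426) = 15.4426%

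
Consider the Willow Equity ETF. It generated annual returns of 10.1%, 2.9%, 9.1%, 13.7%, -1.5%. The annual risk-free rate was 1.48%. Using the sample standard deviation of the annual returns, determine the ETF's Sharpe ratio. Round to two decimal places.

0.88

μ = (10.1 + 2.9 + 9.1 + 13.7 − 1.5) / 5 = 34.30 / 5 = 6.8600%
Sample std dev = √[147.8720 / 4] = 6.0801%
Sharpe = (μ − rf) / σ = (6.8600 − 1.48) / 6.0801 = 5.3800 / 6.0801 = 0.8849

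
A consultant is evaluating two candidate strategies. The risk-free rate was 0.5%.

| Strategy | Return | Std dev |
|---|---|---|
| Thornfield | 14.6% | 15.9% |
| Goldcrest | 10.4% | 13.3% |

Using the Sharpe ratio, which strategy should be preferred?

Thornfield

Thornfield: Sharpe ratio = (14.6% − 0.5%) / 15.9% = 0.887
Goldcrest: Sharpe ratio = (10.4% − 0.5%) / 13.3% = 0.744
Highest: Thornfield (0.887).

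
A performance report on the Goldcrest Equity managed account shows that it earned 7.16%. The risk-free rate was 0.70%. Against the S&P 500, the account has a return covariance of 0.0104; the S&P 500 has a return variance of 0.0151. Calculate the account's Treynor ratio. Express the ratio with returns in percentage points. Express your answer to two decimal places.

β = Cov / Var = 0.0104 / 0.0151 = 0.6887
Treynor = (Rp − Rf) / β = (7.16% − 0.70%) / 0.6887 = 6.46 / 0.6887 = 9.3800

9.38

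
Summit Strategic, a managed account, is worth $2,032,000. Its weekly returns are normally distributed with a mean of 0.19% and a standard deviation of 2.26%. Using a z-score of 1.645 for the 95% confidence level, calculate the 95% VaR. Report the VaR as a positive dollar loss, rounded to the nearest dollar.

Return at the 95% tail: μ − z·σ = 0.19% − 1.645 × 2.26% = 0.19 − 3.7177 = -3.5277%
VaR = −(-3.5277%) × $2,032,000 = 3.5277% × $2,032,000 = $71,683

$71,683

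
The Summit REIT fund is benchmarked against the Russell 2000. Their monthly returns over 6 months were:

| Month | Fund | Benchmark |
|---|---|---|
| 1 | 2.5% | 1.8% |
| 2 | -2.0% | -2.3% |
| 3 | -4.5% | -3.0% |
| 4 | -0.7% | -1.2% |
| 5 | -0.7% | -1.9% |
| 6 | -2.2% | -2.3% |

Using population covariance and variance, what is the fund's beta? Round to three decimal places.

r̄p = -1.2667%,  r̄m = -1.4833%
Cov = Σ(rp − r̄p)(rm − r̄m) / 6 = 3.0928
Var(rm) = Σ(rm − r̄m)² / 6 = 2.4447
β = Cov / Var = 3.0928 / 2.4447 = 1.2651

1.265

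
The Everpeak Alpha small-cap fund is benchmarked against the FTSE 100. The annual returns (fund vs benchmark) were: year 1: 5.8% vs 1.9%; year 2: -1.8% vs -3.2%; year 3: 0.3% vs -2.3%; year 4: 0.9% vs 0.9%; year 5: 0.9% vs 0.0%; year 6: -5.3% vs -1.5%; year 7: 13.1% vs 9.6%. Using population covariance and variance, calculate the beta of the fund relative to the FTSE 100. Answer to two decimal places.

1.27

r̄p = 1.9857%,  r̄m = 0.7714%
Cov = Σ(rp − r̄p)(rm − r̄m) / 7 = 19.9839
Var(rm) = Σ(rm − r̄m)² / 7 = 15.7420
β = Cov / Var = 19.9839 / 15.7420 = 1.2695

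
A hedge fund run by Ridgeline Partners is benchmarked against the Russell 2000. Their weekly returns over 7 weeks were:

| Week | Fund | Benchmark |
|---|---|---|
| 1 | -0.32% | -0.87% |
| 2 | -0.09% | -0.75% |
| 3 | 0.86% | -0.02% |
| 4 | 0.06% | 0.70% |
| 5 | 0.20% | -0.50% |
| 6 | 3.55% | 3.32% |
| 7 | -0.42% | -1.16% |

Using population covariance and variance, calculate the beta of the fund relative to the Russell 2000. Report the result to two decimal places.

0.85

r̄p = 0.5486%,  r̄m = 0.1029%
Cov = Σ(rp − r̄p)(rm − r̄m) / 7 = 1.7356
Var(rm) = Σ(rm − r̄m)² / 7 = 2.0505
β = Cov / Var = 1.7356 / 2.0505 = 0.8464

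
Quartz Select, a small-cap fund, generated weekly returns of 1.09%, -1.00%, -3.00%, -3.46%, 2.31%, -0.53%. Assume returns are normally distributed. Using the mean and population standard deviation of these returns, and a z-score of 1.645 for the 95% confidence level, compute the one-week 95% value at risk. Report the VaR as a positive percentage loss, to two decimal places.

4.14

Mean return μ = -4.590 / 6 = -0.7650%
Σ(r − μ)² = 25.2654; population σ = √(25.2654/6) = 2.0520%
VaR = −(μ − z·σ) = −(-0.7650 − 1.645 × 2.0520) = −(-4.1405) = 4.1405%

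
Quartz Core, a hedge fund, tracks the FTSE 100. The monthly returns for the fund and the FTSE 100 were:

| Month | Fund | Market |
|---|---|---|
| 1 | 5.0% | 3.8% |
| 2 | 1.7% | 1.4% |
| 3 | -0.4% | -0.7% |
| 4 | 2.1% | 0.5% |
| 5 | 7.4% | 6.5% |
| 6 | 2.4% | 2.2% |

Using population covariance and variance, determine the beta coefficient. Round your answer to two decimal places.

r̄p = 3.0333%,  r̄m = 2.2833%
Cov = Σ(rp − r̄p)(rm − r̄m) / 6 = 5.7556
Var(rm) = Σ(rm − r̄m)² / 6 = 5.4914
β = Cov / Var = 5.7556 / 5.4914 = 1.0481

1.05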